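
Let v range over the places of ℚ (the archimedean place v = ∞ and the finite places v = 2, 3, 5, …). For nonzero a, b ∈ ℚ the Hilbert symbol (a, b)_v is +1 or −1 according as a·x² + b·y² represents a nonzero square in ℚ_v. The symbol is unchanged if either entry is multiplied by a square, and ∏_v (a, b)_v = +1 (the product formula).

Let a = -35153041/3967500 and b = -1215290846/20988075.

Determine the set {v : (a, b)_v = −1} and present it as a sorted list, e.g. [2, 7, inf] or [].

(a, b) ≡ (-3, -42) mod (ℚ^×)²; places V = {2, 3, 5, 7, 11, 23, ∞}.
(a,b)_7: α=4, u≡2; β=3, v≡4 (mod 7); (2|7)=+1, (4|7)=+1; sign (−1)^0·+1^3·+1^4 = +1.
(a,b)_11: α=4, u≡7; β=6, v≡2 (mod 11); (7|11)=-1, (2|11)=-1; sign (−1)^0·-1^6·-1^4 = +1.
(a,b)_2: α=-2, β=1; u≡5, v≡3 (mod 8); ε(u)ε(v)=0·1, αω(v)=-2·1, βω(u)=1·1; sum ≡ 1  ⇒  -1.
(a,b)_3: α=-1, u≡2; β=-1, v≡1 (mod 3); (2|3)=-1, (1|3)=+1; sign (−1)^1·-1^-1·+1^-1 = +1.
(a,b)_5: α=-4, u≡3; β=-2, v≡3 (mod 5); (3|5)=-1, (3|5)=-1; sign (−1)^0·-1^-2·-1^-4 = +1.
(a,b)_23: α=-2, u≡22; β=-4, v≡6 (mod 23); (22|23)=-1, (6|23)=+1; sign (−1)^0·-1^-4·+1^-2 = +1.
(a,b)_∞: sgn(-3)=−, sgn(-42)=−, so -1.
|Ram(-3, -42)| = 2, even; anisotropic at {2, ∞}.

[2, inf]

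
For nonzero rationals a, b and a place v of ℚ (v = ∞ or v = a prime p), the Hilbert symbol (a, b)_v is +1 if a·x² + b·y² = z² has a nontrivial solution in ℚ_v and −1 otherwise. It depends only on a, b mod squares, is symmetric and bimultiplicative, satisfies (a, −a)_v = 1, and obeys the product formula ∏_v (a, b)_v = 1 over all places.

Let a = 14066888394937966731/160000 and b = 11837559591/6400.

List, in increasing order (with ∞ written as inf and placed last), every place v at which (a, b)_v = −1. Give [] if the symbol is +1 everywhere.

(a, b) ≡ (9643051, 14911) mod (ℚ^×)²; places V = {2, 3, 5, 11, 13, 19, 29, 31, 37, 43, ∞}.
(a,b)_19: α=1, u≡1; β=0, v≡18 (mod 19); (1|19)=+1, (18|19)=-1; sign (−1)^0·+1^0·-1^1 = -1.
(a,b)_13: α=2, u≡5; β=1, v≡1 (mod 13); (5|13)=-1, (1|13)=+1; sign (−1)^0·-1^1·+1^2 = -1.
(a,b)_11: α=1, u≡10; β=2, v≡7 (mod 11); (10|11)=-1, (7|11)=-1; sign (−1)^0·-1^2·-1^1 = -1.
(a,b)_31: α=2, u≡20; β=1, v≡20 (mod 31); (20|31)=+1, (20|31)=+1; sign (−1)^0·+1^1·+1^2 = +1.
(a,b)_∞: sgn(9643051)=+, sgn(14911)=+, so +1.
(a,b)_5: α=-4, u≡1; β=-2, v≡1 (mod 5); (1|5)=+1, (1|5)=+1; sign (−1)^0·+1^-2·+1^-4 = +1.
(a,b)_37: α=3, u≡31; β=1, v≡36 (mod 37); (31|37)=-1, (36|37)=+1; sign (−1)^0·-1^1·+1^3 = -1.
(a,b)_29: α=1, u≡9; β=0, v≡16 (mod 29); (9|29)=+1, (16|29)=+1; sign (−1)^0·+1^0·+1^1 = +1.
(a,b)_2: α=-8, β=-8; u≡3, v≡7 (mod 8); ε(u)ε(v)=1·1, αω(v)=-8·0, βω(u)=-8·1; sum ≡ 1  ⇒  -1.
(a,b)_3: α=8, u≡1; β=8, v≡1 (mod 3); (1|3)=+1, (1|3)=+1; sign (−1)^0·+1^8·+1^8 = +1.
(a,b)_43: α=1, u≡19; β=0, v≡3 (mod 43); (19|43)=-1, (3|43)=-1; sign (−1)^0·-1^0·-1^1 = -1.
|Ram(9643051, 14911)| = 6, even; anisotropic at {2, 11, 13, 19, 37, 43}.

[2, 11, 13, 19, 37, 43]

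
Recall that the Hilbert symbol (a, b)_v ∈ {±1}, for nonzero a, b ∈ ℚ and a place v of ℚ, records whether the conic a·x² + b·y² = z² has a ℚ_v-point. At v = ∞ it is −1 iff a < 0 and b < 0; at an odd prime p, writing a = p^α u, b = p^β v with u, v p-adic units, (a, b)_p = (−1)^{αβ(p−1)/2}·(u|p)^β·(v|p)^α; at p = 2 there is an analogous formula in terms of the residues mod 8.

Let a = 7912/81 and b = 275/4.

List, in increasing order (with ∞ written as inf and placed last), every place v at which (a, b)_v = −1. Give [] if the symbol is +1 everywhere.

[2, 23]

(a, b) ≡ (1978, 11) mod (ℚ^×)²; places V = {2, 3, 5, 11, 23, 43, ∞}.
(a,b)_5: α=0, u≡2; β=2, v≡4 (mod 5); (2|5)=-1, (4|5)=+1; sign (−1)^0·-1^2·+1^0 = +1.
(a,b)_3: α=-4, u≡1; β=0, v≡2 (mod 3); (1|3)=+1, (2|3)=-1; sign (−1)^0·+1^0·-1^-4 = +1.
(a,b)_11: α=0, u≡9; β=1, v≡9 (mod 11); (9|11)=+1, (9|11)=+1; sign (−1)^0·+1^1·+1^0 = +1.
(a,b)_43: α=1, u≡32; β=0, v≡15 (mod 43); (32|43)=-1, (15|43)=+1; sign (−1)^0·-1^0·+1^1 = +1.
(a,b)_2: α=3, β=-2; u≡5, v≡3 (mod 8); ε(u)ε(v)=0·1, αω(v)=3·1, βω(u)=-2·1; sum ≡ 1  ⇒  -1.
(a,b)_∞: sgn(1978)=+, sgn(11)=+, so +1.
(a,b)_23: α=1, u≡21; β=0, v≡17 (mod 23); (21|23)=-1, (17|23)=-1; sign (−1)^0·-1^0·-1^1 = -1.
Ram(1978, 11) = {2, 23}; no ℚ_2-point on the conic.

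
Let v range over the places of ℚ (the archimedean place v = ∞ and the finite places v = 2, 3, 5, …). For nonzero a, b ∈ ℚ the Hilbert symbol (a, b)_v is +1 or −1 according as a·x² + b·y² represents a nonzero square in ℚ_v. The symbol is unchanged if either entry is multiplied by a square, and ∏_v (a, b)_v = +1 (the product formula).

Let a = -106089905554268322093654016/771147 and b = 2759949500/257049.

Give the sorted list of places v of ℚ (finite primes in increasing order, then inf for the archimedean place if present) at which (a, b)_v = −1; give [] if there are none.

[2, 3, 5, 11]

Mod squares: a ≡ -8778, b ≡ 95. Check v ∈ {∞, 2, 3, 5, 7, 11, 13, 19}.
v=11: a=11^7·(≡1), b=11^2·(≡10) mod 11; (1|11)=+1, (10|11)=-1; (−1)^{7·2·5}·(+1)^2·(-1)^7 = -1.
v=13: a=13^-4·(≡10), b=13^-4·(≡1) mod 13; (10|13)=+1, (1|13)=+1; (−1)^{-4·-4·6}·(+1)^-4·(+1)^-4 = +1.
v=19: a=19^3·(≡10), b=19^1·(≡5) mod 19; (10|19)=-1, (5|19)=+1; (−1)^{3·1·9}·(-1)^1·(+1)^3 = +1.
v=5: a=5^0·(≡2), b=5^3·(≡4) mod 5; (2|5)=-1, (4|5)=+1; (−1)^{0·3·2}·(-1)^3·(+1)^0 = -1.
v=∞: -8778 < 0 and 95 > 0  ⇒  (a,b)_∞ = +1.
v=2: v_2(a)=13, v_2(b)=2; units ≡ 3, 7 (mod 8); ε·ε+αω+βω = 1·1+13·0+2·1 ≡ 1  ⇒  (a,b)_2 = -1.
v=7: a=7^13·(≡6), b=7^4·(≡1) mod 7; (6|7)=-1, (1|7)=+1; (−1)^{13·4·3}·(-1)^4·(+1)^13 = +1.
v=3: a=3^-3·(≡2), b=3^-2·(≡2) mod 3; (2|3)=-1, (2|3)=-1; (−1)^{-3·-2·1}·(-1)^-2·(-1)^-3 = -1.
|Ram(-8778, 95)| = 4, even; anisotropic at {2, 3, 5, 11}.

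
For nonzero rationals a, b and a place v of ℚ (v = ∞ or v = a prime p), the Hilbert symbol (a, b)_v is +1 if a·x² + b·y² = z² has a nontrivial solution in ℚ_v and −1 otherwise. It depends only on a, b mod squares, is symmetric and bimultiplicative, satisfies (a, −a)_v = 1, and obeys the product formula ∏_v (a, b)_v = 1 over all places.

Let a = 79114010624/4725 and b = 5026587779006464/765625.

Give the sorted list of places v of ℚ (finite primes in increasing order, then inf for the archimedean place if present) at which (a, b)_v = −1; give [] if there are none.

(a, b) ≡ (4389, 19) mod (ℚ^×)²; places V = {2, 3, 5, 7, 11, 19, ∞}.
(a,b)_3: α=-3, u≡2; β=0, v≡1 (mod 3); (2|3)=-1, (1|3)=+1; sign (−1)^0·-1^0·+1^-3 = +1.
(a,b)_7: α=-1, u≡4; β=-2, v≡6 (mod 7); (4|7)=+1, (6|7)=-1; sign (−1)^0·+1^-2·-1^-1 = -1.
(a,b)_5: α=-2, u≡1; β=-6, v≡1 (mod 5); (1|5)=+1, (1|5)=+1; sign (−1)^0·+1^-6·+1^-2 = +1.
(a,b)_∞: sgn(4389)=+, sgn(19)=+, so +1.
(a,b)_11: α=1, u≡1; β=2, v≡2 (mod 11); (1|11)=+1, (2|11)=-1; sign (−1)^0·+1^2·-1^1 = -1.
(a,b)_19: α=3, u≡18; β=5, v≡11 (mod 19); (18|19)=-1, (11|19)=+1; sign (−1)^1·-1^5·+1^3 = +1.
(a,b)_2: α=20, β=24; u≡5, v≡3 (mod 8); ε(u)ε(v)=0·1, αω(v)=20·1, βω(u)=24·1; sum ≡ 0  ⇒  +1.
|Ram(4389, 19)| = 2, even; anisotropic at {7, 11}.

[7, 11]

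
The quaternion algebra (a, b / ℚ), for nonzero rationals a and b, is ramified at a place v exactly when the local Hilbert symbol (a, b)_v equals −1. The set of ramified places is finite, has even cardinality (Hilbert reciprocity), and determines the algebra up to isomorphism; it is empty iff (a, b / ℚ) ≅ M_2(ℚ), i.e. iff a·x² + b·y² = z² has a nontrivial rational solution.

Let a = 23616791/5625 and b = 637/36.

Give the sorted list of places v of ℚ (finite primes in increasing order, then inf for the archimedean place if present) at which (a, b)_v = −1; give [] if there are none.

(a, b) ≡ (81719, 13) mod (ℚ^×)²; places V = {2, 3, 5, 7, 11, 13, 17, 19, 23, ∞}.
(a,b)_23: α=1, u≡11; β=0, v≡3 (mod 23); (11|23)=-1, (3|23)=+1; sign (−1)^0·-1^0·+1^1 = +1.
(a,b)_17: α=3, u≡2; β=0, v≡4 (mod 17); (2|17)=+1, (4|17)=+1; sign (−1)^0·+1^0·+1^3 = +1.
(a,b)_13: α=0, u≡9; β=1, v≡1 (mod 13); (9|13)=+1, (1|13)=+1; sign (−1)^0·+1^1·+1^0 = +1.
(a,b)_5: α=-4, u≡4; β=0, v≡2 (mod 5); (4|5)=+1, (2|5)=-1; sign (−1)^0·+1^0·-1^-4 = +1.
(a,b)_3: α=-2, u≡2; β=-2, v≡1 (mod 3); (2|3)=-1, (1|3)=+1; sign (−1)^0·-1^-2·+1^-2 = +1.
(a,b)_∞: sgn(81719)=+, sgn(13)=+, so +1.
(a,b)_2: α=0, β=-2; u≡7, v≡5 (mod 8); ε(u)ε(v)=1·0, αω(v)=0·1, βω(u)=-2·0; sum ≡ 0  ⇒  +1.
(a,b)_11: α=1, u≡3; β=0, v≡7 (mod 11); (3|11)=+1, (7|11)=-1; sign (−1)^0·+1^0·-1^1 = -1.
(a,b)_19: α=1, u≡9; β=0, v≡14 (mod 19); (9|19)=+1, (14|19)=-1; sign (−1)^0·+1^0·-1^1 = -1.
(a,b)_7: α=0, u≡4; β=2, v≡6 (mod 7); (4|7)=+1, (6|7)=-1; sign (−1)^0·+1^2·-1^0 = +1.
|Ram(81719, 13)| = 2, even; anisotropic at {11, 19}.

[11, 19]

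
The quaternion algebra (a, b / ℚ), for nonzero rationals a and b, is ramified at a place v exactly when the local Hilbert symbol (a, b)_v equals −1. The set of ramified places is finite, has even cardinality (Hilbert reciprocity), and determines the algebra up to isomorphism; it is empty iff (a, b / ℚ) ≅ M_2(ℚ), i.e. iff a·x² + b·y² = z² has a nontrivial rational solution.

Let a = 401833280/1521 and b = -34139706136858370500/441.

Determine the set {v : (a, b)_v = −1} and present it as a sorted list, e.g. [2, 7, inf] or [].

Mod squares: a ≡ 6278645, b ≡ -216505. Check v ∈ {∞, 2, 3, 5, 7, 13, 19, 29, 43, 53}.
v=2: v_2(a)=6, v_2(b)=2; units ≡ 5, 7 (mod 8); ε·ε+αω+βω = 0·1+6·0+2·1 ≡ 0  ⇒  (a,b)_2 = +1.
v=7: a=7^0·(≡1), b=7^-2·(≡5) mod 7; (1|7)=+1, (5|7)=-1; (−1)^{0·-2·3}·(+1)^-2·(-1)^0 = +1.
v=29: a=29^1·(≡7), b=29^2·(≡22) mod 29; (7|29)=+1, (22|29)=+1; (−1)^{1·2·14}·(+1)^2·(+1)^1 = +1.
v=13: a=13^-2·(≡12), b=13^0·(≡10) mod 13; (12|13)=+1, (10|13)=+1; (−1)^{-2·0·6}·(+1)^0·(+1)^-2 = +1.
v=5: a=5^1·(≡1), b=5^3·(≡1) mod 5; (1|5)=+1, (1|5)=+1; (−1)^{1·3·2}·(+1)^3·(+1)^1 = +1.
v=3: a=3^-2·(≡2), b=3^-2·(≡2) mod 3; (2|3)=-1, (2|3)=-1; (−1)^{-2·-2·1}·(-1)^-2·(-1)^-2 = +1.
v=∞: 6278645 > 0 and -216505 < 0  ⇒  (a,b)_∞ = +1.
v=43: a=43^1·(≡34), b=43^3·(≡20) mod 43; (34|43)=-1, (20|43)=-1; (−1)^{1·3·21}·(-1)^3·(-1)^1 = -1.
v=53: a=53^1·(≡13), b=53^3·(≡15) mod 53; (13|53)=+1, (15|53)=+1; (−1)^{1·3·26}·(+1)^3·(+1)^1 = +1.
v=19: a=19^1·(≡11), b=19^3·(≡17) mod 19; (11|19)=+1, (17|19)=+1; (−1)^{1·3·9}·(+1)^3·(+1)^1 = -1.
|Ram(6278645, -216505)| = 2, even; anisotropic at {19, 43}.

[19, 43]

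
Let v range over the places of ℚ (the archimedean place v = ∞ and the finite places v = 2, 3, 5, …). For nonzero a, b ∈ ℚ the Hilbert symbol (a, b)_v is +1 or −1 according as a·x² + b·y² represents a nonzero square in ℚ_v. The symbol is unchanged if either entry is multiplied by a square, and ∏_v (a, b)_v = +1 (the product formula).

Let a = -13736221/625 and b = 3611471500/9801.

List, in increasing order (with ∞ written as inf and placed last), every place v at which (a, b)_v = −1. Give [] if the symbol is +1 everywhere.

(a, b) ≡ (-7429, 737035) mod (ℚ^×)²; places V = {2, 3, 5, 7, 11, 13, 17, 19, 23, 29, 43, ∞}.
(a,b)_29: α=0, u≡4; β=1, v≡11 (mod 29); (4|29)=+1, (11|29)=-1; sign (−1)^0·+1^1·-1^0 = +1.
(a,b)_11: α=0, u≡2; β=-2, v≡8 (mod 11); (2|11)=-1, (8|11)=-1; sign (−1)^0·-1^-2·-1^0 = +1.
(a,b)_43: α=2, u≡21; β=0, v≡10 (mod 43); (21|43)=+1, (10|43)=+1; sign (−1)^0·+1^0·+1^2 = +1.
(a,b)_19: α=1, u≡14; β=0, v≡4 (mod 19); (14|19)=-1, (4|19)=+1; sign (−1)^0·-1^0·+1^1 = +1.
(a,b)_5: α=-4, u≡4; β=3, v≡2 (mod 5); (4|5)=+1, (2|5)=-1; sign (−1)^0·+1^3·-1^-4 = +1.
(a,b)_2: α=0, β=2; u≡3, v≡3 (mod 8); ε(u)ε(v)=1·1, αω(v)=0·1, βω(u)=2·1; sum ≡ 1  ⇒  -1.
(a,b)_7: α=0, u≡6; β=2, v≡3 (mod 7); (6|7)=-1, (3|7)=-1; sign (−1)^0·-1^2·-1^0 = +1.
(a,b)_∞: sgn(-7429)=−, sgn(737035)=+, so +1.
(a,b)_17: α=1, u≡5; β=1, v≡6 (mod 17); (5|17)=-1, (6|17)=-1; sign (−1)^0·-1^1·-1^1 = +1.
(a,b)_13: α=0, u≡8; β=1, v≡2 (mod 13); (8|13)=-1, (2|13)=-1; sign (−1)^0·-1^1·-1^0 = -1.
(a,b)_23: α=1, u≡15; β=1, v≡2 (mod 23); (15|23)=-1, (2|23)=+1; sign (−1)^1·-1^1·+1^1 = +1.
(a,b)_3: α=0, u≡2; β=-4, v≡1 (mod 3); (2|3)=-1, (1|3)=+1; sign (−1)^0·-1^-4·+1^0 = +1.
Ram(-7429, 737035) = {2, 13}; no ℚ_2-point on the conic.

[2, 13]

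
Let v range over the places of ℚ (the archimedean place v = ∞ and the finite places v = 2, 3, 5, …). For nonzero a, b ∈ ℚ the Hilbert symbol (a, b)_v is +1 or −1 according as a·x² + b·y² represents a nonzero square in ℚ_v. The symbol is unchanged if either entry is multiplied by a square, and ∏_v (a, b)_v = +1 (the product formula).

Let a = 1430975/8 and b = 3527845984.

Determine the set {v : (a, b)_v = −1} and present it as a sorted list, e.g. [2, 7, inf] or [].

(a, b) ≡ (114478, 416806) mod (ℚ^×)²; places V = {2, 5, 7, 13, 17, 23, 37, 41, ∞}.
(a,b)_2: α=-3, β=5; u≡7, v≡3 (mod 8); ε(u)ε(v)=1·1, αω(v)=-3·1, βω(u)=5·0; sum ≡ 0  ⇒  +1.
(a,b)_41: α=0, u≡35; β=1, v≡5 (mod 41); (35|41)=-1, (5|41)=+1; sign (−1)^0·-1^1·+1^0 = -1.
(a,b)_7: α=1, u≡4; β=0, v≡5 (mod 7); (4|7)=+1, (5|7)=-1; sign (−1)^0·+1^0·-1^1 = -1.
(a,b)_∞: sgn(114478)=+, sgn(416806)=+, so +1.
(a,b)_13: α=1, u≡7; β=1, v≡4 (mod 13); (7|13)=-1, (4|13)=+1; sign (−1)^0·-1^1·+1^1 = -1.
(a,b)_17: α=1, u≡1; β=1, v≡9 (mod 17); (1|17)=+1, (9|17)=+1; sign (−1)^0·+1^1·+1^1 = +1.
(a,b)_23: α=0, u≡21; β=3, v≡14 (mod 23); (21|23)=-1, (14|23)=-1; sign (−1)^0·-1^3·-1^0 = -1.
(a,b)_5: α=2, u≡3; β=0, v≡4 (mod 5); (3|5)=-1, (4|5)=+1; sign (−1)^0·-1^0·+1^2 = +1.
(a,b)_37: α=1, u≡29; β=0, v≡28 (mod 37); (29|37)=-1, (28|37)=+1; sign (−1)^0·-1^0·+1^1 = +1.
|Ram(114478, 416806)| = 4, even; anisotropic at {7, 13, 23, 41}.

[7, 13, 23, 41]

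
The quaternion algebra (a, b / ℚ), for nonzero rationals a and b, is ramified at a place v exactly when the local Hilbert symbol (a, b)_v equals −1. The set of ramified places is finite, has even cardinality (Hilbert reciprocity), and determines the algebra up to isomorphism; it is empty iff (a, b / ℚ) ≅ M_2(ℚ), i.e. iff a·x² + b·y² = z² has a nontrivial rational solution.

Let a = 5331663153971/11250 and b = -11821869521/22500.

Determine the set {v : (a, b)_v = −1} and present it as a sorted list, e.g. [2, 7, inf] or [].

(a, b) ≡ (145222, -161) mod (ℚ^×)²; places V = {2, 3, 5, 7, 11, 19, 23, 41, ∞}.
(a,b)_41: α=3, u≡8; β=2, v≡22 (mod 41); (8|41)=+1, (22|41)=-1; sign (−1)^0·+1^2·-1^3 = -1.
(a,b)_2: α=-1, β=-2; u≡3, v≡7 (mod 8); ε(u)ε(v)=1·1, αω(v)=-1·0, βω(u)=-2·1; sum ≡ 1  ⇒  -1.
(a,b)_11: α=3, u≡6; β=2, v≡1 (mod 11); (6|11)=-1, (1|11)=+1; sign (−1)^0·-1^2·+1^3 = +1.
(a,b)_∞: sgn(145222)=+, sgn(-161)=−, so +1.
(a,b)_7: α=1, u≡6; β=1, v≡6 (mod 7); (6|7)=-1, (6|7)=-1; sign (−1)^1·-1^1·-1^1 = -1.
(a,b)_23: α=1, u≡16; β=1, v≡6 (mod 23); (16|23)=+1, (6|23)=+1; sign (−1)^1·+1^1·+1^1 = -1.
(a,b)_5: α=-4, u≡2; β=-4, v≡4 (mod 5); (2|5)=-1, (4|5)=+1; sign (−1)^0·-1^-4·+1^-4 = +1.
(a,b)_3: α=-2, u≡1; β=-2, v≡1 (mod 3); (1|3)=+1, (1|3)=+1; sign (−1)^0·+1^-2·+1^-2 = +1.
(a,b)_19: α=2, u≡17; β=2, v≡15 (mod 19); (17|19)=+1, (15|19)=-1; sign (−1)^0·+1^2·-1^2 = +1.
Ram(145222, -161) = {2, 7, 23, 41}; no ℚ_2-point on the conic.

[2, 7, 23, 41]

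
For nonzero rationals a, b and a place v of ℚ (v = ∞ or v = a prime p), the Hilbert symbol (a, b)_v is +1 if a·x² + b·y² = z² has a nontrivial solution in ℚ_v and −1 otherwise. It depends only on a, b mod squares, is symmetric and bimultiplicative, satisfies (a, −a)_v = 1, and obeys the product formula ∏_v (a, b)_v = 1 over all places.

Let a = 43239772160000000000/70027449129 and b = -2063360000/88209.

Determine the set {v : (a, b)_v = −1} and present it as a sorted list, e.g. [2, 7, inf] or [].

[13, 31]

(a, b) ≡ (26, -806) mod (ℚ^×)²; places V = {2, 3, 5, 11, 13, 31, ∞}.
(a,b)_∞: sgn(26)=+, sgn(-806)=−, so +1.
(a,b)_2: α=21, β=13; u≡5, v≡5 (mod 8); ε(u)ε(v)=0·0, αω(v)=21·1, βω(u)=13·1; sum ≡ 0  ⇒  +1.
(a,b)_11: α=-4, u≡5; β=-2, v≡8 (mod 11); (5|11)=+1, (8|11)=-1; sign (−1)^0·+1^-2·-1^-4 = +1.
(a,b)_13: α=3, u≡5; β=1, v≡4 (mod 13); (5|13)=-1, (4|13)=+1; sign (−1)^0·-1^1·+1^3 = -1.
(a,b)_31: α=2, u≡3; β=1, v≡16 (mod 31); (3|31)=-1, (16|31)=+1; sign (−1)^0·-1^1·+1^2 = -1.
(a,b)_5: α=10, u≡1; β=4, v≡1 (mod 5); (1|5)=+1, (1|5)=+1; sign (−1)^0·+1^4·+1^10 = +1.
(a,b)_3: α=-14, u≡2; β=-6, v≡1 (mod 3); (2|3)=-1, (1|3)=+1; sign (−1)^0·-1^-6·+1^-14 = +1.
|Ram(26, -806)| = 2, even; anisotropic at {13, 31}.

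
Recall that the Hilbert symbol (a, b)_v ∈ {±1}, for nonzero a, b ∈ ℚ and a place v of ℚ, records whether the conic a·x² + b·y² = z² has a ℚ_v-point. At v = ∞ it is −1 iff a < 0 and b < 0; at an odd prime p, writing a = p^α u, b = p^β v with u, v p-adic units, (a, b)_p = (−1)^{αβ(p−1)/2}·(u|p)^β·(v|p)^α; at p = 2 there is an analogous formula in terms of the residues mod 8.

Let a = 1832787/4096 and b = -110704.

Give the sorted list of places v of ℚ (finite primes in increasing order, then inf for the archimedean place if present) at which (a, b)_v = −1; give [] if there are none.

(a, b) ≡ (187, -6919) mod (ℚ^×)²; places V = {2, 3, 11, 17, 37, ∞}.
(a,b)_17: α=1, u≡3; β=1, v≡16 (mod 17); (3|17)=-1, (16|17)=+1; sign (−1)^0·-1^1·+1^1 = -1.
(a,b)_3: α=4, u≡1; β=0, v≡2 (mod 3); (1|3)=+1, (2|3)=-1; sign (−1)^0·+1^0·-1^4 = +1.
(a,b)_37: α=0, u≡31; β=1, v≡5 (mod 37); (31|37)=-1, (5|37)=-1; sign (−1)^0·-1^1·-1^0 = -1.
(a,b)_11: α=3, u≡6; β=1, v≡1 (mod 11); (6|11)=-1, (1|11)=+1; sign (−1)^1·-1^1·+1^3 = +1.
(a,b)_∞: sgn(187)=+, sgn(-6919)=−, so +1.
(a,b)_2: α=-12, β=4; u≡3, v≡1 (mod 8); ε(u)ε(v)=1·0, αω(v)=-12·0, βω(u)=4·1; sum ≡ 0  ⇒  +1.
|Ram(187, -6919)| = 2, even; anisotropic at {17, 37}.

[17, 37]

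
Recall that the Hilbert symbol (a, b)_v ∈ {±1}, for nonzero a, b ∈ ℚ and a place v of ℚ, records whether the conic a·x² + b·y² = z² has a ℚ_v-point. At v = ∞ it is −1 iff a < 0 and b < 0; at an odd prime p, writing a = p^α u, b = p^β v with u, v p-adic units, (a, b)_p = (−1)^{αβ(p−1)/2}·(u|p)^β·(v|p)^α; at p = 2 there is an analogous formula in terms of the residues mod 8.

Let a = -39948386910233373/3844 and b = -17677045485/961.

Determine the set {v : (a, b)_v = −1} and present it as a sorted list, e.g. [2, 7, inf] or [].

[2, 5, 17, 19, 23, inf]

Mod squares: a ≡ -437, b ≡ -85. Check v ∈ {∞, 2, 3, 5, 11, 13, 17, 19, 23, 31}.
v=31: a=31^-2·(≡18), b=31^-2·(≡9) mod 31; (18|31)=+1, (9|31)=+1; (−1)^{-2·-2·15}·(+1)^-2·(+1)^-2 = +1.
v=2: v_2(a)=-2, v_2(b)=0; units ≡ 3, 3 (mod 8); ε·ε+αω+βω = 1·1+-2·1+0·1 ≡ 1  ⇒  (a,b)_2 = -1.
v=19: a=19^3·(≡10), b=19^2·(≡13) mod 19; (10|19)=-1, (13|19)=-1; (−1)^{3·2·9}·(-1)^2·(-1)^3 = -1.
v=23: a=23^3·(≡9), b=23^2·(≡14) mod 23; (9|23)=+1, (14|23)=-1; (−1)^{3·2·11}·(+1)^2·(-1)^3 = -1.
v=∞: -437 < 0 and -85 < 0  ⇒  (a,b)_∞ = -1.
v=17: a=17^2·(≡7), b=17^1·(≡5) mod 17; (7|17)=-1, (5|17)=-1; (−1)^{2·1·8}·(-1)^1·(-1)^2 = -1.
v=11: a=11^2·(≡4), b=11^2·(≡3) mod 11; (4|11)=+1, (3|11)=+1; (−1)^{2·2·5}·(+1)^2·(+1)^2 = +1.
v=13: a=13^2·(≡6), b=13^0·(≡8) mod 13; (6|13)=-1, (8|13)=-1; (−1)^{2·0·6}·(-1)^0·(-1)^2 = +1.
v=3: a=3^4·(≡1), b=3^2·(≡2) mod 3; (1|3)=+1, (2|3)=-1; (−1)^{4·2·1}·(+1)^2·(-1)^4 = +1.
v=5: a=5^0·(≡3), b=5^1·(≡3) mod 5; (3|5)=-1, (3|5)=-1; (−1)^{0·1·2}·(-1)^1·(-1)^0 = -1.
(-437, -85 / ℚ) ramifies at {2, 5, 17, 19, 23, ∞}: a division algebra.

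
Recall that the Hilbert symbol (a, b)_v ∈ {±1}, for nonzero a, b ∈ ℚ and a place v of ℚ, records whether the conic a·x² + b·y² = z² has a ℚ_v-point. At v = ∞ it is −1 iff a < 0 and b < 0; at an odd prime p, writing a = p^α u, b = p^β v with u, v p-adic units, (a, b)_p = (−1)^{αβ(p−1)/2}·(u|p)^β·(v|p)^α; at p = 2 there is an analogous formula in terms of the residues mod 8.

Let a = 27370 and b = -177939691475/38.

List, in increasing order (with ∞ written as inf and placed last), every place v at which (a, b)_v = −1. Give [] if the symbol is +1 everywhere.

(a, b) ≡ (27370, -11362) mod (ℚ^×)²; places V = {2, 5, 7, 13, 17, 19, 23, 41, ∞}.
(a,b)_17: α=1, u≡12; β=2, v≡5 (mod 17); (12|17)=-1, (5|17)=-1; sign (−1)^0·-1^2·-1^1 = -1.
(a,b)_7: α=1, u≡4; β=2, v≡3 (mod 7); (4|7)=+1, (3|7)=-1; sign (−1)^0·+1^2·-1^1 = -1.
(a,b)_∞: sgn(27370)=+, sgn(-11362)=−, so +1.
(a,b)_2: α=1, β=-1; u≡5, v≡7 (mod 8); ε(u)ε(v)=0·1, αω(v)=1·0, βω(u)=-1·1; sum ≡ 1  ⇒  -1.
(a,b)_41: α=0, u≡23; β=2, v≡1 (mod 41); (23|41)=+1, (1|41)=+1; sign (−1)^0·+1^2·+1^0 = +1.
(a,b)_19: α=0, u≡10; β=-1, v≡12 (mod 19); (10|19)=-1, (12|19)=-1; sign (−1)^0·-1^-1·-1^0 = -1.
(a,b)_23: α=1, u≡17; β=1, v≡12 (mod 23); (17|23)=-1, (12|23)=+1; sign (−1)^1·-1^1·+1^1 = +1.
(a,b)_13: α=0, u≡5; β=1, v≡9 (mod 13); (5|13)=-1, (9|13)=+1; sign (−1)^0·-1^1·+1^0 = -1.
(a,b)_5: α=1, u≡4; β=2, v≡2 (mod 5); (4|5)=+1, (2|5)=-1; sign (−1)^0·+1^2·-1^1 = -1.
(27370, -11362 / ℚ) ramifies at {2, 5, 7, 13, 17, 19}: a division algebra.

[2, 5, 7, 13, 17, 19]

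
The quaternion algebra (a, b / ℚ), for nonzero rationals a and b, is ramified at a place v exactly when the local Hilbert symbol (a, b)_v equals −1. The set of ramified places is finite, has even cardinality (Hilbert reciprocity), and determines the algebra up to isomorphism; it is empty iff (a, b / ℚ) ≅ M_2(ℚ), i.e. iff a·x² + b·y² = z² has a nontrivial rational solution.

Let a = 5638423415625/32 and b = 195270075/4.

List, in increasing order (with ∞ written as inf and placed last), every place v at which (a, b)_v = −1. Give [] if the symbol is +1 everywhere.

[2, 5]

Mod squares: a ≡ 130, b ≡ 3003. Check v ∈ {∞, 2, 3, 5, 7, 11, 13, 17}.
v=7: a=7^2·(≡2), b=7^1·(≡1) mod 7; (2|7)=+1, (1|7)=+1; (−1)^{2·1·3}·(+1)^1·(+1)^2 = +1.
v=2: v_2(a)=-5, v_2(b)=-2; units ≡ 1, 3 (mod 8); ε·ε+αω+βω = 0·1+-5·1+-2·0 ≡ 1  ⇒  (a,b)_2 = -1.
v=17: a=17^2·(≡6), b=17^2·(≡11) mod 17; (6|17)=-1, (11|17)=-1; (−1)^{2·2·8}·(-1)^2·(-1)^2 = +1.
v=5: a=5^5·(≡4), b=5^2·(≡2) mod 5; (4|5)=+1, (2|5)=-1; (−1)^{5·2·2}·(+1)^2·(-1)^5 = -1.
v=11: a=11^2·(≡1), b=11^1·(≡9) mod 11; (1|11)=+1, (9|11)=+1; (−1)^{2·1·5}·(+1)^1·(+1)^2 = +1.
v=∞: 130 > 0 and 3003 > 0  ⇒  (a,b)_∞ = +1.
v=13: a=13^1·(≡1), b=13^1·(≡4) mod 13; (1|13)=+1, (4|13)=+1; (−1)^{1·1·6}·(+1)^1·(+1)^1 = +1.
v=3: a=3^4·(≡1), b=3^3·(≡2) mod 3; (1|3)=+1, (2|3)=-1; (−1)^{4·3·1}·(+1)^3·(-1)^4 = +1.
Ram(130, 3003) = {2, 5}; no ℚ_2-point on the conic.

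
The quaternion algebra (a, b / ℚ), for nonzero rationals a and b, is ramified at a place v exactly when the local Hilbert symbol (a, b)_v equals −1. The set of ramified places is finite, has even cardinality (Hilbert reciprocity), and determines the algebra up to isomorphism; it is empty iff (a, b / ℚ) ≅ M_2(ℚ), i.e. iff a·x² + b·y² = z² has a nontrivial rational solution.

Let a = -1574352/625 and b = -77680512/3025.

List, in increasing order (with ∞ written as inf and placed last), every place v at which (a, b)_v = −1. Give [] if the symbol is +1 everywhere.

[2, 3, 13, inf]

(a, b) ≡ (-13, -798) mod (ℚ^×)²; places V = {2, 3, 5, 7, 11, 13, 19, 29, ∞}.
(a,b)_5: α=-4, u≡3; β=-2, v≡3 (mod 5); (3|5)=-1, (3|5)=-1; sign (−1)^0·-1^-2·-1^-4 = +1.
(a,b)_11: α=0, u≡5; β=-2, v≡1 (mod 11); (5|11)=+1, (1|11)=+1; sign (−1)^0·+1^-2·+1^0 = +1.
(a,b)_19: α=0, u≡6; β=1, v≡12 (mod 19); (6|19)=+1, (12|19)=-1; sign (−1)^0·+1^1·-1^0 = +1.
(a,b)_3: α=2, u≡2; β=3, v≡1 (mod 3); (2|3)=-1, (1|3)=+1; sign (−1)^0·-1^3·+1^2 = -1.
(a,b)_7: α=0, u≡2; β=1, v≡3 (mod 7); (2|7)=+1, (3|7)=-1; sign (−1)^0·+1^1·-1^0 = +1.
(a,b)_13: α=1, u≡4; β=2, v≡5 (mod 13); (4|13)=+1, (5|13)=-1; sign (−1)^0·+1^2·-1^1 = -1.
(a,b)_∞: sgn(-13)=−, sgn(-798)=−, so -1.
(a,b)_29: α=2, u≡28; β=0, v≡15 (mod 29); (28|29)=+1, (15|29)=-1; sign (−1)^0·+1^0·-1^2 = +1.
(a,b)_2: α=4, β=7; u≡3, v≡1 (mod 8); ε(u)ε(v)=1·0, αω(v)=4·0, βω(u)=7·1; sum ≡ 1  ⇒  -1.
|Ram(-13, -798)| = 4, even; anisotropic at {2, 3, 13, ∞}.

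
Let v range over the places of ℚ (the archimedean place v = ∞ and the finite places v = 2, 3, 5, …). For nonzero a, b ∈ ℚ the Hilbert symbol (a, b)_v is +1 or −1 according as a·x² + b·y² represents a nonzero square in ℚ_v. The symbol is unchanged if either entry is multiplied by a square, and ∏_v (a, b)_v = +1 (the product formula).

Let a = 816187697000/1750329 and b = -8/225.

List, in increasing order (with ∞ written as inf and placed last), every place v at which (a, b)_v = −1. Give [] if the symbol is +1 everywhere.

[2, 5]

Mod squares: a ≡ 170, b ≡ -2. Check v ∈ {∞, 2, 3, 5, 7, 13, 17, 41}.
v=17: a=17^1·(≡12), b=17^0·(≡15) mod 17; (12|17)=-1, (15|17)=+1; (−1)^{1·0·8}·(-1)^0·(+1)^1 = +1.
v=13: a=13^4·(≡4), b=13^0·(≡11) mod 13; (4|13)=+1, (11|13)=-1; (−1)^{4·0·6}·(+1)^0·(-1)^4 = +1.
v=41: a=41^2·(≡3), b=41^0·(≡16) mod 41; (3|41)=-1, (16|41)=+1; (−1)^{2·0·20}·(-1)^0·(+1)^2 = +1.
v=7: a=7^-4·(≡4), b=7^0·(≡6) mod 7; (4|7)=+1, (6|7)=-1; (−1)^{-4·0·3}·(+1)^0·(-1)^-4 = +1.
v=∞: 170 > 0 and -2 < 0  ⇒  (a,b)_∞ = +1.
v=5: a=5^3·(≡4), b=5^-2·(≡3) mod 5; (4|5)=+1, (3|5)=-1; (−1)^{3·-2·2}·(+1)^-2·(-1)^3 = -1.
v=2: v_2(a)=3, v_2(b)=3; units ≡ 5, 7 (mod 8); ε·ε+αω+βω = 0·1+3·0+3·1 ≡ 1  ⇒  (a,b)_2 = -1.
v=3: a=3^-6·(≡2), b=3^-2·(≡1) mod 3; (2|3)=-1, (1|3)=+1; (−1)^{-6·-2·1}·(-1)^-2·(+1)^-6 = +1.
(170, -2 / ℚ) ramifies at {2, 5}: a division algebra.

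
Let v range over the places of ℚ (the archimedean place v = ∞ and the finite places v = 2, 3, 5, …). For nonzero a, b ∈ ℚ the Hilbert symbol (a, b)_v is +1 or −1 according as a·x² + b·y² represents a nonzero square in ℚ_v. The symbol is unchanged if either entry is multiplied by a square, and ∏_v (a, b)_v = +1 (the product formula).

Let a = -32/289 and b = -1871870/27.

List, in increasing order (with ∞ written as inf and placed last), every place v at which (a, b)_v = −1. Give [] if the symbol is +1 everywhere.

(a, b) ≡ (-2, -46410) mod (ℚ^×)²; places V = {2, 3, 5, 7, 11, 13, 17, ∞}.
(a,b)_3: α=0, u≡1; β=-3, v≡1 (mod 3); (1|3)=+1, (1|3)=+1; sign (−1)^0·+1^-3·+1^0 = +1.
(a,b)_13: α=0, u≡11; β=1, v≡11 (mod 13); (11|13)=-1, (11|13)=-1; sign (−1)^0·-1^1·-1^0 = -1.
(a,b)_11: α=0, u≡4; β=2, v≡8 (mod 11); (4|11)=+1, (8|11)=-1; sign (−1)^0·+1^2·-1^0 = +1.
(a,b)_5: α=0, u≡2; β=1, v≡3 (mod 5); (2|5)=-1, (3|5)=-1; sign (−1)^0·-1^1·-1^0 = -1.
(a,b)_2: α=5, β=1; u≡7, v≡3 (mod 8); ε(u)ε(v)=1·1, αω(v)=5·1, βω(u)=1·0; sum ≡ 0  ⇒  +1.
(a,b)_7: α=0, u≡5; β=1, v≡3 (mod 7); (5|7)=-1, (3|7)=-1; sign (−1)^0·-1^1·-1^0 = -1.
(a,b)_∞: sgn(-2)=−, sgn(-46410)=−, so -1.
(a,b)_17: α=-2, u≡2; β=1, v≡5 (mod 17); (2|17)=+1, (5|17)=-1; sign (−1)^0·+1^1·-1^-2 = +1.
(-2, -46410 / ℚ) ramifies at {5, 7, 13, ∞}: a division algebra.

[5, 7, 13, inf]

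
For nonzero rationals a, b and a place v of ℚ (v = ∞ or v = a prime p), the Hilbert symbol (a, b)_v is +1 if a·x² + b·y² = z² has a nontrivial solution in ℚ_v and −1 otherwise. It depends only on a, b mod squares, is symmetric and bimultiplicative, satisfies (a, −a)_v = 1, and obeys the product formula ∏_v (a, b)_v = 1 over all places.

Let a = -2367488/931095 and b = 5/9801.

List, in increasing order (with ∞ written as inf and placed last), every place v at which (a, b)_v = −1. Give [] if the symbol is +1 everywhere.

[2, 5]

(a, b) ≡ (-190, 5) mod (ℚ^×)²; places V = {2, 3, 5, 11, 17, 19, ∞}.
(a,b)_3: α=-4, u≡2; β=-4, v≡2 (mod 3); (2|3)=-1, (2|3)=-1; sign (−1)^0·-1^-4·-1^-4 = +1.
(a,b)_19: α=-1, u≡16; β=0, v≡11 (mod 19); (16|19)=+1, (11|19)=+1; sign (−1)^0·+1^0·+1^-1 = +1.
(a,b)_2: α=13, β=0; u≡1, v≡5 (mod 8); ε(u)ε(v)=0·0, αω(v)=13·1, βω(u)=0·0; sum ≡ 1  ⇒  -1.
(a,b)_17: α=2, u≡14; β=0, v≡10 (mod 17); (14|17)=-1, (10|17)=-1; sign (−1)^0·-1^0·-1^2 = +1.
(a,b)_11: α=-2, u≡7; β=-2, v≡4 (mod 11); (7|11)=-1, (4|11)=+1; sign (−1)^0·-1^-2·+1^-2 = +1.
(a,b)_∞: sgn(-190)=−, sgn(5)=+, so +1.
(a,b)_5: α=-1, u≡3; β=1, v≡1 (mod 5); (3|5)=-1, (1|5)=+1; sign (−1)^0·-1^1·+1^-1 = -1.
Ram(-190, 5) = {2, 5}; no ℚ_2-point on the conic.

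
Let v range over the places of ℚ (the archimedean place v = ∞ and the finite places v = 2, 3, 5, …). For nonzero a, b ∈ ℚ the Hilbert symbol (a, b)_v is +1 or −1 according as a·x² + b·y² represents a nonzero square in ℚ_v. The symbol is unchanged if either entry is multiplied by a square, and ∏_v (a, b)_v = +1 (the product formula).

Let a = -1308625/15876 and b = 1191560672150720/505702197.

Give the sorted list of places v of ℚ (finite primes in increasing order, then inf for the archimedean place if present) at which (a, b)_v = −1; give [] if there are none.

[2, 5, 13, 29]

Mod squares: a ≡ -145, b ≡ 2015. Check v ∈ {∞, 2, 3, 5, 7, 11, 13, 17, 19, 29, 31, 37}.
v=∞: -145 < 0 and 2015 > 0  ⇒  (a,b)_∞ = +1.
v=29: a=29^1·(≡20), b=29^2·(≡26) mod 29; (20|29)=+1, (26|29)=-1; (−1)^{1·2·14}·(+1)^2·(-1)^1 = -1.
v=5: a=5^3·(≡1), b=5^1·(≡2) mod 5; (1|5)=+1, (2|5)=-1; (−1)^{3·1·2}·(+1)^1·(-1)^3 = -1.
v=13: a=13^0·(≡11), b=13^-1·(≡3) mod 13; (11|13)=-1, (3|13)=+1; (−1)^{0·-1·6}·(-1)^-1·(+1)^0 = -1.
v=31: a=31^0·(≡10), b=31^1·(≡24) mod 31; (10|31)=+1, (24|31)=-1; (−1)^{0·1·15}·(+1)^1·(-1)^0 = +1.
v=3: a=3^-4·(≡2), b=3^-8·(≡2) mod 3; (2|3)=-1, (2|3)=-1; (−1)^{-4·-8·1}·(-1)^-8·(-1)^-4 = +1.
v=2: v_2(a)=-2, v_2(b)=6; units ≡ 7, 7 (mod 8); ε·ε+αω+βω = 1·1+-2·0+6·0 ≡ 1  ⇒  (a,b)_2 = -1.
v=7: a=7^-2·(≡2), b=7^-2·(≡6) mod 7; (2|7)=+1, (6|7)=-1; (−1)^{-2·-2·3}·(+1)^-2·(-1)^-2 = +1.
v=11: a=11^0·(≡4), b=11^-2·(≡6) mod 11; (4|11)=+1, (6|11)=-1; (−1)^{0·-2·5}·(+1)^-2·(-1)^0 = +1.
v=17: a=17^0·(≡8), b=17^2·(≡8) mod 17; (8|17)=+1, (8|17)=+1; (−1)^{0·2·8}·(+1)^2·(+1)^0 = +1.
v=19: a=19^2·(≡9), b=19^2·(≡1) mod 19; (9|19)=+1, (1|19)=+1; (−1)^{2·2·9}·(+1)^2·(+1)^2 = +1.
v=37: a=37^0·(≡34), b=37^2·(≡2) mod 37; (34|37)=+1, (2|37)=-1; (−1)^{0·2·18}·(+1)^2·(-1)^0 = +1.
Ram(-145, 2015) = {2, 5, 13, 29}; no ℚ_2-point on the conic.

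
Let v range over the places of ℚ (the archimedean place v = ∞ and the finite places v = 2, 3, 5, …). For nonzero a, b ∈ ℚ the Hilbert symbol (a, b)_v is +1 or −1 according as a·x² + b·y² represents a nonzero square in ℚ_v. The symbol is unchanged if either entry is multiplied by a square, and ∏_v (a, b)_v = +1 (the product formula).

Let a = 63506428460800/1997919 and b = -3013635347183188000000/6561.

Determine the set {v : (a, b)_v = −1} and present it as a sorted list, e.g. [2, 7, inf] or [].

[3, 37]

Mod squares: a ≡ 162393, b ≡ -13. Check v ∈ {∞, 2, 3, 5, 7, 11, 13, 17, 19, 31, 37}.
v=37: a=37^1·(≡18), b=37^2·(≡29) mod 37; (18|37)=-1, (29|37)=-1; (−1)^{1·2·18}·(-1)^2·(-1)^1 = -1.
v=7: a=7^-1·(≡4), b=7^4·(≡1) mod 7; (4|7)=+1, (1|7)=+1; (−1)^{-1·4·3}·(+1)^4·(+1)^-1 = +1.
v=13: a=13^2·(≡10), b=13^3·(≡1) mod 13; (10|13)=+1, (1|13)=+1; (−1)^{2·3·6}·(+1)^3·(+1)^2 = +1.
v=3: a=3^-3·(≡2), b=3^-8·(≡2) mod 3; (2|3)=-1, (2|3)=-1; (−1)^{-3·-8·1}·(-1)^-8·(-1)^-3 = -1.
v=2: v_2(a)=8, v_2(b)=8; units ≡ 1, 3 (mod 8); ε·ε+αω+βω = 0·1+8·1+8·0 ≡ 0  ⇒  (a,b)_2 = +1.
v=17: a=17^4·(≡8), b=17^2·(≡13) mod 17; (8|17)=+1, (13|17)=+1; (−1)^{4·2·8}·(+1)^2·(+1)^4 = +1.
v=5: a=5^2·(≡3), b=5^6·(≡3) mod 5; (3|5)=-1, (3|5)=-1; (−1)^{2·6·2}·(-1)^6·(-1)^2 = +1.
v=19: a=19^1·(≡11), b=19^2·(≡6) mod 19; (11|19)=+1, (6|19)=+1; (−1)^{1·2·9}·(+1)^2·(+1)^1 = +1.
v=∞: 162393 > 0 and -13 < 0  ⇒  (a,b)_∞ = +1.
v=31: a=31^-2·(≡22), b=31^0·(≡18) mod 31; (22|31)=-1, (18|31)=+1; (−1)^{-2·0·15}·(-1)^0·(+1)^-2 = +1.
v=11: a=11^-1·(≡9), b=11^0·(≡4) mod 11; (9|11)=+1, (4|11)=+1; (−1)^{-1·0·5}·(+1)^0·(+1)^-1 = +1.
Ram(162393, -13) = {3, 37}; no ℚ_3-point on the conic.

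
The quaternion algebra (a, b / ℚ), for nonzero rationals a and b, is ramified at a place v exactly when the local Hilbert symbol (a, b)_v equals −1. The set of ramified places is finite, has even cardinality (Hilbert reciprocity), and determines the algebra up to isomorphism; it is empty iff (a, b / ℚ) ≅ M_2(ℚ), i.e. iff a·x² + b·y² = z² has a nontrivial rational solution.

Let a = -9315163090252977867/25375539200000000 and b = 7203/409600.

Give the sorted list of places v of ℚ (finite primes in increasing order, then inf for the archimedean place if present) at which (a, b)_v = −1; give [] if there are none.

Mod squares: a ≡ -3094, b ≡ 3. Check v ∈ {∞, 2, 3, 5, 7, 11, 13, 17, 19}.
v=7: a=7^11·(≡5), b=7^4·(≡5) mod 7; (5|7)=-1, (5|7)=-1; (−1)^{11·4·3}·(-1)^4·(-1)^11 = -1.
v=13: a=13^1·(≡3), b=13^0·(≡3) mod 13; (3|13)=+1, (3|13)=+1; (−1)^{1·0·6}·(+1)^0·(+1)^1 = +1.
v=3: a=3^10·(≡2), b=3^1·(≡1) mod 3; (2|3)=-1, (1|3)=+1; (−1)^{10·1·1}·(-1)^1·(+1)^10 = -1.
v=∞: -3094 < 0 and 3 > 0  ⇒  (a,b)_∞ = +1.
v=11: a=11^-2·(≡7), b=11^0·(≡5) mod 11; (7|11)=-1, (5|11)=+1; (−1)^{-2·0·5}·(-1)^0·(+1)^-2 = +1.
v=19: a=19^2·(≡8), b=19^0·(≡18) mod 19; (8|19)=-1, (18|19)=-1; (−1)^{2·0·9}·(-1)^0·(-1)^2 = +1.
v=17: a=17^1·(≡6), b=17^0·(≡6) mod 17; (6|17)=-1, (6|17)=-1; (−1)^{1·0·8}·(-1)^0·(-1)^1 = -1.
v=2: v_2(a)=-29, v_2(b)=-14; units ≡ 5, 3 (mod 8); ε·ε+αω+βω = 0·1+-29·1+-14·1 ≡ 1  ⇒  (a,b)_2 = -1.
v=5: a=5^-8·(≡4), b=5^-2·(≡2) mod 5; (4|5)=+1, (2|5)=-1; (−1)^{-8·-2·2}·(+1)^-2·(-1)^-8 = +1.
Ram(-3094, 3) = {2, 3, 7, 17}; no ℚ_2-point on the conic.

[2, 3, 7, 17]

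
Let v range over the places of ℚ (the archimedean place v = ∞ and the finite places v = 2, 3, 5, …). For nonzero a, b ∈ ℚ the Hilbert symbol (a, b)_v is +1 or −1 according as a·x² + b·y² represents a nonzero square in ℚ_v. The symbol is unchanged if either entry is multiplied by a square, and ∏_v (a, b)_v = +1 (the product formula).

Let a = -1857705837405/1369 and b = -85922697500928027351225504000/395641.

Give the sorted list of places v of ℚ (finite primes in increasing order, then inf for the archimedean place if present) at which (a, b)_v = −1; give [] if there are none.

(a, b) ≡ (-15976005, -333465) mod (ℚ^×)²; places V = {2, 3, 5, 11, 17, 31, 37, 43, 47, ∞}.
(a,b)_5: α=1, u≡1; β=3, v≡3 (mod 5); (1|5)=+1, (3|5)=-1; sign (−1)^0·+1^3·-1^1 = -1.
(a,b)_47: α=1, u≡18; β=3, v≡14 (mod 47); (18|47)=+1, (14|47)=+1; sign (−1)^1·+1^3·+1^1 = -1.
(a,b)_∞: sgn(-15976005)=−, sgn(-333465)=−, so -1.
(a,b)_11: α=2, u≡8; β=5, v≡4 (mod 11); (8|11)=-1, (4|11)=+1; sign (−1)^0·-1^5·+1^2 = -1.
(a,b)_31: α=3, u≡19; β=4, v≡25 (mod 31); (19|31)=+1, (25|31)=+1; sign (−1)^0·+1^4·+1^3 = +1.
(a,b)_37: α=-2, u≡7; β=-2, v≡3 (mod 37); (7|37)=+1, (3|37)=+1; sign (−1)^0·+1^-2·+1^-2 = +1.
(a,b)_43: α=1, u≡7; β=3, v≡28 (mod 43); (7|43)=-1, (28|43)=-1; sign (−1)^1·-1^3·-1^1 = -1.
(a,b)_3: α=1, u≡1; β=7, v≡1 (mod 3); (1|3)=+1, (1|3)=+1; sign (−1)^1·+1^7·+1^1 = -1.
(a,b)_2: α=0, β=8; u≡3, v≡7 (mod 8); ε(u)ε(v)=1·1, αω(v)=0·0, βω(u)=8·1; sum ≡ 1  ⇒  -1.
(a,b)_17: α=1, u≡7; β=-2, v≡5 (mod 17); (7|17)=-1, (5|17)=-1; sign (−1)^0·-1^-2·-1^1 = -1.
(-15976005, -333465 / ℚ) ramifies at {2, 3, 5, 11, 17, 43, 47, ∞}: a division algebra.

[2, 3, 5, 11, 17, 43, 47, inf]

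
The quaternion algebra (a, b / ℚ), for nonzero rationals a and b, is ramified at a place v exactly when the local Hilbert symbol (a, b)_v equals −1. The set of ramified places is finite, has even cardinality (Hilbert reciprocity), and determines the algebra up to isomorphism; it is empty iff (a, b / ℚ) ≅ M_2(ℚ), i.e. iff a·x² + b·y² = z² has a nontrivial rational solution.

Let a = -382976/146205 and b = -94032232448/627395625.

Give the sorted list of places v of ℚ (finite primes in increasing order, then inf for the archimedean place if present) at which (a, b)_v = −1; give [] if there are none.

(a, b) ≡ (-1870, -34) mod (ℚ^×)²; places V = {2, 3, 5, 7, 11, 17, 19, ∞}.
(a,b)_7: α=0, u≡5; β=2, v≡4 (mod 7); (5|7)=-1, (4|7)=+1; sign (−1)^0·-1^2·+1^0 = +1.
(a,b)_17: α=1, u≡13; β=-1, v≡8 (mod 17); (13|17)=+1, (8|17)=+1; sign (−1)^0·+1^-1·+1^1 = +1.
(a,b)_5: α=-1, u≡4; β=-4, v≡4 (mod 5); (4|5)=+1, (4|5)=+1; sign (−1)^0·+1^-4·+1^-1 = +1.
(a,b)_∞: sgn(-1870)=−, sgn(-34)=−, so -1.
(a,b)_11: α=1, u≡8; β=4, v≡2 (mod 11); (8|11)=-1, (2|11)=-1; sign (−1)^0·-1^4·-1^1 = -1.
(a,b)_2: α=11, β=17; u≡1, v≡7 (mod 8); ε(u)ε(v)=0·1, αω(v)=11·0, βω(u)=17·0; sum ≡ 0  ⇒  +1.
(a,b)_3: α=-4, u≡2; β=-10, v≡2 (mod 3); (2|3)=-1, (2|3)=-1; sign (−1)^0·-1^-10·-1^-4 = +1.
(a,b)_19: α=-2, u≡17; β=0, v≡9 (mod 19); (17|19)=+1, (9|19)=+1; sign (−1)^0·+1^0·+1^-2 = +1.
Ram(-1870, -34) = {11, ∞}; no ℚ_11-point on the conic.

[11, inf]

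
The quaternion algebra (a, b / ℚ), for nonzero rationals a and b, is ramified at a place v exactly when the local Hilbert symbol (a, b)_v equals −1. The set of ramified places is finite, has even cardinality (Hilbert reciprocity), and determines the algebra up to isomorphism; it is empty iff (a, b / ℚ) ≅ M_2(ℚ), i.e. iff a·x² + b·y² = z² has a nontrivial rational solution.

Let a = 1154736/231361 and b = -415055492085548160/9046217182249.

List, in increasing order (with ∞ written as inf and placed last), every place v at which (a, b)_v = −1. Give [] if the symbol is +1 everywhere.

Mod squares: a ≡ 11, b ≡ -210. Check v ∈ {∞, 2, 3, 5, 7, 11, 13, 37}.
v=37: a=37^-2·(≡16), b=37^-4·(≡12) mod 37; (16|37)=+1, (12|37)=+1; (−1)^{-2·-4·18}·(+1)^-4·(+1)^-2 = +1.
v=∞: 11 > 0 and -210 < 0  ⇒  (a,b)_∞ = +1.
v=7: a=7^0·(≡4), b=7^3·(≡5) mod 7; (4|7)=+1, (5|7)=-1; (−1)^{0·3·3}·(+1)^3·(-1)^0 = +1.
v=13: a=13^-2·(≡6), b=13^-6·(≡8) mod 13; (6|13)=-1, (8|13)=-1; (−1)^{-2·-6·6}·(-1)^-6·(-1)^-2 = +1.
v=11: a=11^1·(≡4), b=11^4·(≡6) mod 11; (4|11)=+1, (6|11)=-1; (−1)^{1·4·5}·(+1)^4·(-1)^1 = -1.
v=2: v_2(a)=4, v_2(b)=7; units ≡ 3, 7 (mod 8); ε·ε+αω+βω = 1·1+4·0+7·1 ≡ 0  ⇒  (a,b)_2 = +1.
v=3: a=3^8·(≡2), b=3^17·(≡2) mod 3; (2|3)=-1, (2|3)=-1; (−1)^{8·17·1}·(-1)^17·(-1)^8 = -1.
v=5: a=5^0·(≡1), b=5^1·(≡2) mod 5; (1|5)=+1, (2|5)=-1; (−1)^{0·1·2}·(+1)^1·(-1)^0 = +1.
Ram(11, -210) = {3, 11}; no ℚ_3-point on the conic.

[3, 11]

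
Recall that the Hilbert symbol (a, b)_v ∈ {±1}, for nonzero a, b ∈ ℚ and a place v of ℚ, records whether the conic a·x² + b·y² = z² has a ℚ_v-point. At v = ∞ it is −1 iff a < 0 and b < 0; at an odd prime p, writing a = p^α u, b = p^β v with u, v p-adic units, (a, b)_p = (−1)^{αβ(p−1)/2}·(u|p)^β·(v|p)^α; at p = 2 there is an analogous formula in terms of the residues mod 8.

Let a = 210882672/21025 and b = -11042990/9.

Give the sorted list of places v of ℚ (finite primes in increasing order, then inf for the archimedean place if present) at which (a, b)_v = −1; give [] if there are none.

(a, b) ≡ (247, -30590) mod (ℚ^×)²; places V = {2, 3, 5, 7, 11, 13, 19, 23, 29, ∞}.
(a,b)_∞: sgn(247)=+, sgn(-30590)=−, so +1.
(a,b)_11: α=2, u≡9; β=0, v≡1 (mod 11); (9|11)=+1, (1|11)=+1; sign (−1)^0·+1^0·+1^2 = +1.
(a,b)_13: α=1, u≡8; β=0, v≡9 (mod 13); (8|13)=-1, (9|13)=+1; sign (−1)^0·-1^0·+1^1 = +1.
(a,b)_23: α=0, u≡14; β=1, v≡2 (mod 23); (14|23)=-1, (2|23)=+1; sign (−1)^0·-1^1·+1^0 = -1.
(a,b)_19: α=1, u≡13; β=3, v≡9 (mod 19); (13|19)=-1, (9|19)=+1; sign (−1)^1·-1^3·+1^1 = +1.
(a,b)_29: α=-2, u≡27; β=0, v≡4 (mod 29); (27|29)=-1, (4|29)=+1; sign (−1)^0·-1^0·+1^-2 = +1.
(a,b)_2: α=4, β=1; u≡7, v≡1 (mod 8); ε(u)ε(v)=1·0, αω(v)=4·0, βω(u)=1·0; sum ≡ 0  ⇒  +1.
(a,b)_3: α=2, u≡1; β=-2, v≡1 (mod 3); (1|3)=+1, (1|3)=+1; sign (−1)^0·+1^-2·+1^2 = +1.
(a,b)_5: α=-2, u≡2; β=1, v≡3 (mod 5); (2|5)=-1, (3|5)=-1; sign (−1)^0·-1^1·-1^-2 = -1.
(a,b)_7: α=2, u≡4; β=1, v≡3 (mod 7); (4|7)=+1, (3|7)=-1; sign (−1)^0·+1^1·-1^2 = +1.
Ram(247, -30590) = {5, 23}; no ℚ_5-point on the conic.

[5, 23]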